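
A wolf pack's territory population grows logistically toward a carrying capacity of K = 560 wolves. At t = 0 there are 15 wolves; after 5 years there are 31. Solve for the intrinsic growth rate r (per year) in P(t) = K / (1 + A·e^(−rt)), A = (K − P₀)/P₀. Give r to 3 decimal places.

r ≈ 0.151 per year

A = (560 − 15)/15 = 36.33333
31 = 560/(1 + 36.33333·e^(−r·5)) → e^(−5r) = (18.06452 − 1)/36.33333 = 0.469666
r = −ln(0.469666)/5 = 0.75573/5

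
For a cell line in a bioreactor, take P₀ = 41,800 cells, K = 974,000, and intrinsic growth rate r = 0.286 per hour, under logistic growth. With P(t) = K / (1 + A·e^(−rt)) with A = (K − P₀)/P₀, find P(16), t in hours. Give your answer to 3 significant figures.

≈ 792,000 cells

A = (974000 − 41800)/41800 = 22.30144
P(16) = 974000 / (1 + 22.30144·e^(−0.286·16)) = 974000 / (1 + 22.30144·0.010296)
= 974000 / 1.22962 ≈ 792117.51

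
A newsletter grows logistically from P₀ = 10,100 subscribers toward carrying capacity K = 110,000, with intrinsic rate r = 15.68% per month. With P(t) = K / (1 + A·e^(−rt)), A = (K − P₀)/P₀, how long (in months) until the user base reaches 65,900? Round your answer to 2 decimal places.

A = (110000 − 10100)/10100 = 9.89109
65900 = 110000/(1 + 9.89109·e^(−0.1568t)) → 1 + 9.89109·e^(−0.1568t) = 1.6692
e^(−0.1568t) = 0.067656 → t = ln(14.78056)/0.1568 = 2.69331/0.1568

t ≈ 17.18 months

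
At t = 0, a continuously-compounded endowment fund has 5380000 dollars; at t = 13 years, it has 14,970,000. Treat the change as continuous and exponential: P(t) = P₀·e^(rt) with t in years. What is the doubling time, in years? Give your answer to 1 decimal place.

r = ln(14970000/5380000) / 13 = ln(2.78253) / 13 ≈ 0.07872 per year
doubling time = ln 2 / |r| = 0.69315 / 0.07872

doubling time ≈ 8.8 years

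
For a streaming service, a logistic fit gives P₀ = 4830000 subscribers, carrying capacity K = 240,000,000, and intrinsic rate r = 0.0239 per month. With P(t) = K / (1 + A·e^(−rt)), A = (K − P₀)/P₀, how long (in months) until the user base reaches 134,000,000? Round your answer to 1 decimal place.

A = (240000000 − 4830000)/4830000 = 48.68944
134000000 = 240000000/(1 + 48.68944·e^(−0.0239t)) → 1 + 48.68944·e^(−0.0239t) = 1.79104
e^(−0.0239t) = 0.016247 → t = ln(61.5508)/0.0239 = 4.11986/0.0239

t ≈ 172.4 months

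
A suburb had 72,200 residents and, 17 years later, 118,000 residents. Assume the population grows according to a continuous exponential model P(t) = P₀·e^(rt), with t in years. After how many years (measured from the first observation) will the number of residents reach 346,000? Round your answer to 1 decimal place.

r = ln(118000/72200) / 17 ≈ 0.028897 per year
t = ln(346000/72200) / r = 1.567 / 0.028897 ≈ 54.228

t ≈ 54.2 years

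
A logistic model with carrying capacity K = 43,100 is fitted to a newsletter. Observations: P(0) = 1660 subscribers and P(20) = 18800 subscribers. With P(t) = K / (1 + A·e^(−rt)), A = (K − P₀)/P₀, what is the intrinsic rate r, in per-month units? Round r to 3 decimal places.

A = (43100 − 1660)/1660 = 24.96386
18800 = 43100/(1 + 24.96386·e^(−r·20)) → e^(−20r) = (2.29255 − 1)/24.96386 = 0.051777
r = −ln(0.051777)/20 = 2.96081/20

r ≈ 0.148 per month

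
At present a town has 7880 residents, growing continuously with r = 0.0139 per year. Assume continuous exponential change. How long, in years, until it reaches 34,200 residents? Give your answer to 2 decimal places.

34200 = 7880 · e^(0.0139·t)
t = ln(34200/7880) / 0.0139 = ln(4.3401) / 0.0139 = 1.4679 / 0.0139

t ≈ 105.60 years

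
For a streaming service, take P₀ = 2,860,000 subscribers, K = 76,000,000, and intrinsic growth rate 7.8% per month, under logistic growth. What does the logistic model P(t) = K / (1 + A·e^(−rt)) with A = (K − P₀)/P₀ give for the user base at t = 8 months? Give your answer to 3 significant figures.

A = (76000000 − 2860000)/2860000 = 25.57343
P(8) = 76000000 / (1 + 25.57343·e^(−0.078·8)) = 76000000 / (1 + 25.57343·0.535797)
= 76000000 / 14.70216 ≈ 5169306.99

≈ 5,170,000 subscribers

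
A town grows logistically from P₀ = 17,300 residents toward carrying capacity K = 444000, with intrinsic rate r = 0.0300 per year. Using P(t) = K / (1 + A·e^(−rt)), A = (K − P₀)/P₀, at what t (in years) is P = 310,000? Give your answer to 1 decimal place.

t ≈ 134.8 years

A = (444000 − 17300)/17300 = 24.66474
310000 = 444000/(1 + 24.66474·e^(−0.03t)) → 1 + 24.66474·e^(−0.03t) = 1.43226
e^(−0.03t) = 0.017525 → t = ln(57.06022)/0.03 = 4.04411/0.03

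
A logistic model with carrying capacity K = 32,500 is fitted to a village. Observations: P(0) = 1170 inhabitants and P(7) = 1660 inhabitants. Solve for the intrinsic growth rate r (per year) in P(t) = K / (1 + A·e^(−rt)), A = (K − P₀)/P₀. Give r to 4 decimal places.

A = (32500 − 1170)/1170 = 26.77778
1660 = 32500/(1 + 26.77778·e^(−r·7)) → e^(−7r) = (19.57831 − 1)/26.77778 = 0.693796
r = −ln(0.693796)/7 = 0.36558/7

r ≈ 0.0522 per year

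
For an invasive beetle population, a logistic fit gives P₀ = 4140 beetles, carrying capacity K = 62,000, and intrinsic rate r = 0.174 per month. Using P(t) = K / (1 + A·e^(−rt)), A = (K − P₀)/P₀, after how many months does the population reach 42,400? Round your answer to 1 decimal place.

t ≈ 19.6 months

A = (62000 − 4140)/4140 = 13.97585
42400 = 62000/(1 + 13.97585·e^(−0.174t)) → 1 + 13.97585·e^(−0.174t) = 1.46226
e^(−0.174t) = 0.033076 → t = ln(30.23346)/0.174 = 3.40895/0.174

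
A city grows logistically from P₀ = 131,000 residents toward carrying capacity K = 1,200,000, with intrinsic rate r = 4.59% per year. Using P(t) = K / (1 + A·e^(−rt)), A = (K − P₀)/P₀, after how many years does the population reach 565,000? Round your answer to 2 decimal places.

t ≈ 43.19 years

A = (1200000 − 131000)/131000 = 8.16031
565000 = 1200000/(1 + 8.16031·e^(−0.0459t)) → 1 + 8.16031·e^(−0.0459t) = 2.12389
e^(−0.0459t) = 0.137727 → t = ln(7.26074)/0.0459 = 1.98248/0.0459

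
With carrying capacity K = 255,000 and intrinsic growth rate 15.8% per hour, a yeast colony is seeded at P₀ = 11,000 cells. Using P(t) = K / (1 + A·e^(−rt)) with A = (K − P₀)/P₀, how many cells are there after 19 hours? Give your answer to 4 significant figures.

≈ 121,300 cells

A = (255000 − 11000)/11000 = 22.18182
P(19) = 255000 / (1 + 22.18182·e^(−0.158·19)) = 255000 / (1 + 22.18182·0.049688)
= 255000 / 2.10216 ≈ 121303.73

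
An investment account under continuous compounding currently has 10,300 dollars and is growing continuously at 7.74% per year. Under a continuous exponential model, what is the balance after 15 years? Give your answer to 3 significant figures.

P(15) = 10300 · e^(0.0774·15) = 10300 · e^(1.161)
= 10300 · 3.19312 ≈ 32889.19

≈ 32,900 dollars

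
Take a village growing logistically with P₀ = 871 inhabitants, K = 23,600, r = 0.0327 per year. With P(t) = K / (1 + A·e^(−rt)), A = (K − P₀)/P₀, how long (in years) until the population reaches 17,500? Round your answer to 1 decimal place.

A = (23600 − 871)/871 = 26.09529
17500 = 23600/(1 + 26.09529·e^(−0.0327t)) → 1 + 26.09529·e^(−0.0327t) = 1.34857
e^(−0.0327t) = 0.013358 → t = ln(74.86354)/0.0327 = 4.31567/0.0327

t ≈ 132.0 years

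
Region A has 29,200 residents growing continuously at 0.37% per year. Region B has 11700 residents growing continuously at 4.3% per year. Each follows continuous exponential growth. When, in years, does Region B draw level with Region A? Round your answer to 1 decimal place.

t ≈ 23.3 years

29200·e^(0.0037t) = 11700·e^(0.043t)
29200/11700 = e^((0.043 − 0.0037)t) → ln(2.49573) = 0.0393·t
t = 0.91458 / 0.0393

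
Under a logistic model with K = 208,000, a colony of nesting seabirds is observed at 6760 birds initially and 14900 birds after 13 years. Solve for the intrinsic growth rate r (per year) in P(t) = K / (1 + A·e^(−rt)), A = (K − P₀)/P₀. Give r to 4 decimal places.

A = (208000 − 6760)/6760 = 29.76923
14900 = 208000/(1 + 29.76923·e^(−r·13)) → e^(−13r) = (13.95973 − 1)/29.76923 = 0.43534
r = −ln(0.43534)/13 = 0.83163/13

r ≈ 0.0640 per year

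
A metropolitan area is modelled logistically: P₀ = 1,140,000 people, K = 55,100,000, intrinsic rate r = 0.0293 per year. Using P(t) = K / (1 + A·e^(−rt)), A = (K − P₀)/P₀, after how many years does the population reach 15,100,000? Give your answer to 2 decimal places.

t ≈ 98.40 years

A = (55100000 − 1140000)/1140000 = 47.33333
15100000 = 55100000/(1 + 47.33333·e^(−0.0293t)) → 1 + 47.33333·e^(−0.0293t) = 3.64901
e^(−0.0293t) = 0.055965 → t = ln(17.86833)/0.0293 = 2.88303/0.0293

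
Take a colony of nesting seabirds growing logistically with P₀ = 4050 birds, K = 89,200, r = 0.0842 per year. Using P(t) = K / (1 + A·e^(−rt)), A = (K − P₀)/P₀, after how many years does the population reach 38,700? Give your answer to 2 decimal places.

A = (89200 − 4050)/4050 = 21.02469
38700 = 89200/(1 + 21.02469·e^(−0.0842t)) → 1 + 21.02469·e^(−0.0842t) = 2.30491
e^(−0.0842t) = 0.062066 → t = ln(16.11199)/0.0842 = 2.77956/0.0842

t ≈ 33.01 years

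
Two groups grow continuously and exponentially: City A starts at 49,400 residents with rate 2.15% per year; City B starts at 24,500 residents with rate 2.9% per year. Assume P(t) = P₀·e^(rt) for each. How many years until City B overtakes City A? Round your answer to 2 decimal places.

t ≈ 93.50 years

49400·e^(0.0215t) = 24500·e^(0.029t)
49400/24500 = e^((0.029 − 0.0215)t) → ln(2.01633) = 0.0075·t
t = 0.70128 / 0.0075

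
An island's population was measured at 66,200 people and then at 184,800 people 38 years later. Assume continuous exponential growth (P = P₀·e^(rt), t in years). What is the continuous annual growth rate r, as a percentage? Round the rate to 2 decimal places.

184800 = 66200 · e^(r·38)
e^(38r) = 184800/66200 = 2.79154
r = ln(2.79154) / 38 = 1.02659 / 38

r ≈ 2.70% per year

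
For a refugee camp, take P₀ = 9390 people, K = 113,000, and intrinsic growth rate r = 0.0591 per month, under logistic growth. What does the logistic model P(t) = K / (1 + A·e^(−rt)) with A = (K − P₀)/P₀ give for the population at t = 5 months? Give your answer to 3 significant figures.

≈ 12,300 people

A = (113000 − 9390)/9390 = 11.03408
P(5) = 113000 / (1 + 11.03408·e^(−0.0591·5)) = 113000 / (1 + 11.03408·0.744159)
= 113000 / 9.21111 ≈ 12267.79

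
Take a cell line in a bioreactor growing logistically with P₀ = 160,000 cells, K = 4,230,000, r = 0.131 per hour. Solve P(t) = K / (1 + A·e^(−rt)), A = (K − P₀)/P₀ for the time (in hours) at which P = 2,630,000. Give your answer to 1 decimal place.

t ≈ 28.5 hours

A = (4230000 − 160000)/160000 = 25.4375
2630000 = 4230000/(1 + 25.4375·e^(−0.131t)) → 1 + 25.4375·e^(−0.131t) = 1.60837
e^(−0.131t) = 0.023916 → t = ln(41.81289)/0.131 = 3.7332/0.131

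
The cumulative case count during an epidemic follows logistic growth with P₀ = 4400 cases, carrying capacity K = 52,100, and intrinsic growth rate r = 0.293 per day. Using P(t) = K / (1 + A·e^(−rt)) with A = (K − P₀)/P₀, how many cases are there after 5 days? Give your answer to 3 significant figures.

A = (52100 − 4400)/4400 = 10.84091
P(5) = 52100 / (1 + 10.84091·e^(−0.293·5)) = 52100 / (1 + 10.84091·0.231078)
= 52100 / 3.5051 ≈ 14864.07

≈ 14,900 cases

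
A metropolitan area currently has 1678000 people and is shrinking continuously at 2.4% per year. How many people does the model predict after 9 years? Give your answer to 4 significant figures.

P(9) = 1678000 · e^(-0.024·9) = 1678000 · e^(-0.216)
= 1678000 · 0.80574 ≈ 1352023.84

≈ 1,352,000 people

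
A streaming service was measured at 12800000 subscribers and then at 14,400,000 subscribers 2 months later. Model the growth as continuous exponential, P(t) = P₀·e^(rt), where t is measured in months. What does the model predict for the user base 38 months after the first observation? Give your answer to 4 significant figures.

≈ 120,000,000 subscribers

r = ln(14400000/12800000) / 2 ≈ 0.058892 per month
P(38) = 12800000 · e^(0.058892·38) = 12800000 · 9.37342 ≈ 119979734.39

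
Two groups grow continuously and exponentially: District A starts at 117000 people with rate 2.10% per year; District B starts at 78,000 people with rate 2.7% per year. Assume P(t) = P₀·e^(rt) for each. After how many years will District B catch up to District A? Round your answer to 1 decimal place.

117000·e^(0.021t) = 78000·e^(0.027t)
117000/78000 = e^((0.027 − 0.021)t) → ln(1.5) = 0.006·t
t = 0.40547 / 0.006

t ≈ 67.6 years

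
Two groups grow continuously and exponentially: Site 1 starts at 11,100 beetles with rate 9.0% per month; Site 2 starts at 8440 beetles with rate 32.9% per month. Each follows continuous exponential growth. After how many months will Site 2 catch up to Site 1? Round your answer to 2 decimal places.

11100·e^(0.09t) = 8440·e^(0.329t)
11100/8440 = e^((0.329 − 0.09)t) → ln(1.31517) = 0.239·t
t = 0.27396 / 0.239

t ≈ 1.15 months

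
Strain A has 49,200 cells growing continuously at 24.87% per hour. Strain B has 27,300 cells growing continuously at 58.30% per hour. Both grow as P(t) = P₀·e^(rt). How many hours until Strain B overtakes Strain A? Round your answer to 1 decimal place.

49200·e^(0.2487t) = 27300·e^(0.583t)
49200/27300 = e^((0.583 − 0.2487)t) → ln(1.8022) = 0.3343·t
t = 0.58901 / 0.3343

t ≈ 1.8 hours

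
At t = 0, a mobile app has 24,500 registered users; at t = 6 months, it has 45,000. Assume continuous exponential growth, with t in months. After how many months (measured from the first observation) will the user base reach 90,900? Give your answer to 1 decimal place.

t ≈ 12.9 months

r = ln(45000/24500) / 6 ≈ 0.101332 per month
t = ln(90900/24500) / r = 1.31109 / 0.101332 ≈ 12.939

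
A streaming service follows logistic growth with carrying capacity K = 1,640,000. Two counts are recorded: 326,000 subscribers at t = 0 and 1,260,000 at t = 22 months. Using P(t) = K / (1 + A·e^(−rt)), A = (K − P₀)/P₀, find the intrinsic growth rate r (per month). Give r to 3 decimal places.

r ≈ 0.118 per month

A = (1640000 − 326000)/326000 = 4.03067
1260000 = 1640000/(1 + 4.03067·e^(−r·22)) → e^(−22r) = (1.30159 − 1)/4.03067 = 0.074823
r = −ln(0.074823)/22 = 2.59263/22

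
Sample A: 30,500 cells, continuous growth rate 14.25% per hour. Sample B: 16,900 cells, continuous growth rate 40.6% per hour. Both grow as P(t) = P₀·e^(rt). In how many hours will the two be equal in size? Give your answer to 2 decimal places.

30500·e^(0.1425t) = 16900·e^(0.406t)
30500/16900 = e^((0.406 − 0.1425)t) → ln(1.80473) = 0.2635·t
t = 0.59041 / 0.2635

t ≈ 2.24 hours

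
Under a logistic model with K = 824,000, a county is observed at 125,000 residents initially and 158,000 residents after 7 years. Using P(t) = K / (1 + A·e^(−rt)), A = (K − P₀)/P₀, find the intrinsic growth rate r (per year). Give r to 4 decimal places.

A = (824000 − 125000)/125000 = 5.592
158000 = 824000/(1 + 5.592·e^(−r·7)) → e^(−7r) = (5.21519 − 1)/5.592 = 0.753789
r = −ln(0.753789)/7 = 0.28264/7

r ≈ 0.0404 per year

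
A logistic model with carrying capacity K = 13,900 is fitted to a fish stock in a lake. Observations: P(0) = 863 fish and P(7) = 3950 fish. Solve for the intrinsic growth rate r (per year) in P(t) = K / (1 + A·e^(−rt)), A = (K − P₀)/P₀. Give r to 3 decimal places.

A = (13900 − 863)/863 = 15.1066
3950 = 13900/(1 + 15.1066·e^(−r·7)) → e^(−7r) = (3.51899 − 1)/15.1066 = 0.166747
r = −ln(0.166747)/7 = 1.79128/7

r ≈ 0.256 per year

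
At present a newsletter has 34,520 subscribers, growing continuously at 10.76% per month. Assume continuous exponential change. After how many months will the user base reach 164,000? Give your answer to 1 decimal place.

t ≈ 14.5 months

164000 = 34520 · e^(0.1076·t)
t = ln(164000/34520) / 0.1076 = ln(4.75087) / 0.1076 = 1.55833 / 0.1076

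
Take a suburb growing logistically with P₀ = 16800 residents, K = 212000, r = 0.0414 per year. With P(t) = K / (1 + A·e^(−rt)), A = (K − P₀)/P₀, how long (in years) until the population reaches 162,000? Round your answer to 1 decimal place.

A = (212000 − 16800)/16800 = 11.61905
162000 = 212000/(1 + 11.61905·e^(−0.0414t)) → 1 + 11.61905·e^(−0.0414t) = 1.30864
e^(−0.0414t) = 0.026563 → t = ln(37.64571)/0.0414 = 3.62822/0.0414

t ≈ 87.6 years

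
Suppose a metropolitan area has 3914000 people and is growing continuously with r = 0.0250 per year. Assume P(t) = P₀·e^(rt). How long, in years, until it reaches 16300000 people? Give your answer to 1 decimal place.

t ≈ 57.1 years

16300000 = 3914000 · e^(0.025·t)
t = ln(16300000/3914000) / 0.025 = ln(4.16454) / 0.025 = 1.42661 / 0.025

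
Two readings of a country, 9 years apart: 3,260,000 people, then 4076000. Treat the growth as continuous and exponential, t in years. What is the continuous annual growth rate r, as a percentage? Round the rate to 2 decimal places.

4076000 = 3260000 · e^(r·9)
e^(9r) = 4076000/3260000 = 1.25031
r = ln(1.25031) / 9 = 0.22339 / 9

r ≈ 2.48% per year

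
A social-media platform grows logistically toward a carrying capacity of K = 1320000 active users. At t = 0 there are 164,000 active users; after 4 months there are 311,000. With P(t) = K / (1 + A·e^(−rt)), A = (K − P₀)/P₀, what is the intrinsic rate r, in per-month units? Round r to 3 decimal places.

A = (1320000 − 164000)/164000 = 7.04878
311000 = 1320000/(1 + 7.04878·e^(−r·4)) → e^(−4r) = (4.24437 − 1)/7.04878 = 0.460274
r = −ln(0.460274)/4 = 0.77593/4

r ≈ 0.194 per month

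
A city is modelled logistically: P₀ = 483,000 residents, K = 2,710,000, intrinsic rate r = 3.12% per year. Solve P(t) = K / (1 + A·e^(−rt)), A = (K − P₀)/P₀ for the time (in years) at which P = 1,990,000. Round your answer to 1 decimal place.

A = (2710000 − 483000)/483000 = 4.61077
1990000 = 2710000/(1 + 4.61077·e^(−0.0312t)) → 1 + 4.61077·e^(−0.0312t) = 1.36181
e^(−0.0312t) = 0.07847 → t = ln(12.74365)/0.0312 = 2.54503/0.0312

t ≈ 81.6 years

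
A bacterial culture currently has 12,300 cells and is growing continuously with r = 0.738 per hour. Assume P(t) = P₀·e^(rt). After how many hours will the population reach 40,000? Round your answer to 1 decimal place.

t ≈ 1.6 hours

40000 = 12300 · e^(0.738·t)
t = ln(40000/12300) / 0.738 = ln(3.25203) / 0.738 = 1.17928 / 0.738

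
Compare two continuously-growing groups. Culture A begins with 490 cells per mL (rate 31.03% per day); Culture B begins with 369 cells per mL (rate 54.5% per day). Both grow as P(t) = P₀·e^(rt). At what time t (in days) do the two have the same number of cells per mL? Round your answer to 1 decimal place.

490·e^(0.3103t) = 369·e^(0.545t)
490/369 = e^((0.545 − 0.3103)t) → ln(1.32791) = 0.2347·t
t = 0.28361 / 0.2347

t ≈ 1.2 days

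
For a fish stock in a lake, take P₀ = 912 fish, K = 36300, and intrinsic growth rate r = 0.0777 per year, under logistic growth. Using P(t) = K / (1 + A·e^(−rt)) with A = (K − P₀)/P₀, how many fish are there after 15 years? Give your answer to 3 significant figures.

≈ 2,770 fish

A = (36300 − 912)/912 = 38.80263
P(15) = 36300 / (1 + 38.80263·e^(−0.0777·15)) = 36300 / (1 + 38.80263·0.311767)
= 36300 / 13.09737 ≈ 2771.55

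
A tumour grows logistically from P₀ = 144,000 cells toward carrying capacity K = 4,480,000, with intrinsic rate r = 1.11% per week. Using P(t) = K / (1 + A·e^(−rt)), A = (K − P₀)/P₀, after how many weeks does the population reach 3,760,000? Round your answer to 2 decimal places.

A = (4480000 − 144000)/144000 = 30.11111
3760000 = 4480000/(1 + 30.11111·e^(−0.0111t)) → 1 + 30.11111·e^(−0.0111t) = 1.19149
e^(−0.0111t) = 0.006359 → t = ln(157.24691)/0.0111 = 5.05782/0.0111

t ≈ 455.66 weeks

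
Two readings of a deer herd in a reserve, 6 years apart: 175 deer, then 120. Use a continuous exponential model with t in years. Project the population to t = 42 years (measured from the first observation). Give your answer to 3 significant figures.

≈ 12.5 deer

r = ln(120/175) / 6 ≈ -0.062882 per year
P(42) = 175 · e^(-0.062882·42) = 175 · 0.07129 ≈ 12.47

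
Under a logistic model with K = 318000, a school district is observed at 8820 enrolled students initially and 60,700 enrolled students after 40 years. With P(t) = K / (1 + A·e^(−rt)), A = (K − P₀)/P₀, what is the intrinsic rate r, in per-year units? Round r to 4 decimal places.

A = (318000 − 8820)/8820 = 35.05442
60700 = 318000/(1 + 35.05442·e^(−r·40)) → e^(−40r) = (5.23888 − 1)/35.05442 = 0.120923
r = −ln(0.120923)/40 = 2.1126/40

r ≈ 0.0528 per year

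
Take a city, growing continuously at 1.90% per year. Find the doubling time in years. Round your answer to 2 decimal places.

doubling time = ln(2) / |r| = 0.69315 / 0.019

doubling time ≈ 36.48 years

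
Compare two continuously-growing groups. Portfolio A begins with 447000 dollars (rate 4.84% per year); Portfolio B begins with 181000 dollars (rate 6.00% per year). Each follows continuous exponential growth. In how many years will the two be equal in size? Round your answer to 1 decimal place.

t ≈ 77.9 years

447000·e^(0.0484t) = 181000·e^(0.06t)
447000/181000 = e^((0.06 − 0.0484)t) → ln(2.46961) = 0.0116·t
t = 0.90406 / 0.0116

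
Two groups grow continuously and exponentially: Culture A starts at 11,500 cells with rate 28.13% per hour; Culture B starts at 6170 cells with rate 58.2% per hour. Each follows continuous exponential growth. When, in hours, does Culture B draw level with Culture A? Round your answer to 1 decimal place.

t ≈ 2.1 hours

11500·e^(0.2813t) = 6170·e^(0.582t)
11500/6170 = e^((0.582 − 0.2813)t) → ln(1.86386) = 0.3007·t
t = 0.62265 / 0.3007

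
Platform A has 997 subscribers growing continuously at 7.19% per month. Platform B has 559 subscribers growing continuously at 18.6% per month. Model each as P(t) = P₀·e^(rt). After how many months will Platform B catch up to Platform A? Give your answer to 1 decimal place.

t ≈ 5.1 months

997·e^(0.0719t) = 559·e^(0.186t)
997/559 = e^((0.186 − 0.0719)t) → ln(1.78354) = 0.1141·t
t = 0.5786 / 0.1141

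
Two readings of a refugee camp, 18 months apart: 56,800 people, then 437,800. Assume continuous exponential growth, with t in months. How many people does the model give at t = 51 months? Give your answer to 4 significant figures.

≈ 18,510,000 people

r = ln(437800/56800) / 18 ≈ 0.113457 per month
P(51) = 56800 · e^(0.113457·51) = 56800 · 325.80746 ≈ 18505863.88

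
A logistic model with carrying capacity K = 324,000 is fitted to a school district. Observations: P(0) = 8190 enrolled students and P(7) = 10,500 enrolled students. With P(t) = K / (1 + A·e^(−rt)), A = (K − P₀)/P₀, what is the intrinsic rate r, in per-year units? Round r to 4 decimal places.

A = (324000 − 8190)/8190 = 38.56044
10500 = 324000/(1 + 38.56044·e^(−r·7)) → e^(−7r) = (30.85714 − 1)/38.56044 = 0.774295
r = −ln(0.774295)/7 = 0.2558/7

r ≈ 0.0365 per year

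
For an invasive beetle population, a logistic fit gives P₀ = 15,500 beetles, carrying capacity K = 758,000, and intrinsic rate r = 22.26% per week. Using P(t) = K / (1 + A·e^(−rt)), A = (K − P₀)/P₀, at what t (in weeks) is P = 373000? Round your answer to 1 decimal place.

A = (758000 − 15500)/15500 = 47.90323
373000 = 758000/(1 + 47.90323·e^(−0.2226t)) → 1 + 47.90323·e^(−0.2226t) = 2.03217
e^(−0.2226t) = 0.021547 → t = ln(46.41014)/0.2226 = 3.83752/0.2226

t ≈ 17.2 weeks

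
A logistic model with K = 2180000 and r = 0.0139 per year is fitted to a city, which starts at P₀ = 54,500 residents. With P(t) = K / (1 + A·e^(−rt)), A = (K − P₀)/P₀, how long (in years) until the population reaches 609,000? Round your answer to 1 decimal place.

A = (2180000 − 54500)/54500 = 39
609000 = 2180000/(1 + 39·e^(−0.0139t)) → 1 + 39·e^(−0.0139t) = 3.57964
e^(−0.0139t) = 0.066145 → t = ln(15.1184)/0.0139 = 2.71591/0.0139

t ≈ 195.4 years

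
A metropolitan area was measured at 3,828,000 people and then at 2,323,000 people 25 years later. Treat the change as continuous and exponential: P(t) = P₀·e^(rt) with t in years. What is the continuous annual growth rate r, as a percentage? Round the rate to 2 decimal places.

2323000 = 3828000 · e^(r·25)
e^(25r) = 2323000/3828000 = 0.60684
r = ln(0.60684) / 25 = -0.49948 / 25

r ≈ -2.00% per year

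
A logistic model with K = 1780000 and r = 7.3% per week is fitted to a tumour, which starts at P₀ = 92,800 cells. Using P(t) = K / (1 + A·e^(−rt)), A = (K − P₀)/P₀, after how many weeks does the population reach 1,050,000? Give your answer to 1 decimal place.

A = (1780000 − 92800)/92800 = 18.18103
1050000 = 1780000/(1 + 18.18103·e^(−0.073t)) → 1 + 18.18103·e^(−0.073t) = 1.69524
e^(−0.073t) = 0.03824 → t = ln(26.1508)/0.073 = 3.26388/0.073

t ≈ 44.7 weeks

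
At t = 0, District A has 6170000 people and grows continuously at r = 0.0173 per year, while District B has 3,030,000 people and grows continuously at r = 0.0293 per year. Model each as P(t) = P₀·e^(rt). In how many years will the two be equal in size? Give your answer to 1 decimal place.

6170000·e^(0.0173t) = 3030000·e^(0.0293t)
6170000/3030000 = e^((0.0293 − 0.0173)t) → ln(2.0363) = 0.012·t
t = 0.71114 / 0.012

t ≈ 59.3 years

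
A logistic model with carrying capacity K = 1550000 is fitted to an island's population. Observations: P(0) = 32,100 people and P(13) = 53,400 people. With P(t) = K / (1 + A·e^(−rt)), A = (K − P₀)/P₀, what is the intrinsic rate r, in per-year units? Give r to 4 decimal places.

A = (1550000 − 32100)/32100 = 47.2866
53400 = 1550000/(1 + 47.2866·e^(−r·13)) → e^(−13r) = (29.02622 − 1)/47.2866 = 0.592688
r = −ln(0.592688)/13 = 0.52309/13

r ≈ 0.0402 per year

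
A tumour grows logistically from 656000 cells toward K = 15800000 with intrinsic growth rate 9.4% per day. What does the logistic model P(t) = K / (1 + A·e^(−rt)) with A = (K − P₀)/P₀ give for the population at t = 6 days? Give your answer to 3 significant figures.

A = (15800000 − 656000)/656000 = 23.08537
P(6) = 15800000 / (1 + 23.08537·e^(−0.094·6)) = 15800000 / (1 + 23.08537·0.568929)
= 15800000 / 14.13393 ≈ 1117877.39

≈ 1,120,000 cells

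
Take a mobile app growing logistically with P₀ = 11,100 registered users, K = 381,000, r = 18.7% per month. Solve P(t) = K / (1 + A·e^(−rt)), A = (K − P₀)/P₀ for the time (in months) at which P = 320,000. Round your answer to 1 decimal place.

A = (381000 − 11100)/11100 = 33.32432
320000 = 381000/(1 + 33.32432·e^(−0.187t)) → 1 + 33.32432·e^(−0.187t) = 1.19063
e^(−0.187t) = 0.00572 → t = ln(174.81613)/0.187 = 5.16373/0.187

t ≈ 27.6 months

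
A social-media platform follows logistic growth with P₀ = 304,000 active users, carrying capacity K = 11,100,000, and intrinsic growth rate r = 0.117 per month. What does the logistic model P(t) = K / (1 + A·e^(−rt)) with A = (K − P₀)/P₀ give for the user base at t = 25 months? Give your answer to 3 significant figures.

A = (11100000 − 304000)/304000 = 35.51316
P(25) = 11100000 / (1 + 35.51316·e^(−0.117·25)) = 11100000 / (1 + 35.51316·0.053665)
= 11100000 / 2.9058 ≈ 3819942.79

≈ 3,820,000 active users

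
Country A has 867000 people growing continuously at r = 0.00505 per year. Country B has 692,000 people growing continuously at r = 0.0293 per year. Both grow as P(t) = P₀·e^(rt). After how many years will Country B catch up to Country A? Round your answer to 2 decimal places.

867000·e^(0.00505t) = 692000·e^(0.0293t)
867000/692000 = e^((0.0293 − 0.00505)t) → ln(1.25289) = 0.02425·t
t = 0.22545 / 0.02425

t ≈ 9.30 years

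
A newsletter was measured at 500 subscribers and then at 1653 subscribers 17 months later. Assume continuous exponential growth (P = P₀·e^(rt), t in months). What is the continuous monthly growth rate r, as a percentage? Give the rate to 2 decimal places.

1653 = 500 · e^(r·17)
e^(17r) = 1653/500 = 3.306
r = ln(3.306) / 17 = 1.19574 / 17

r ≈ 7.03% per month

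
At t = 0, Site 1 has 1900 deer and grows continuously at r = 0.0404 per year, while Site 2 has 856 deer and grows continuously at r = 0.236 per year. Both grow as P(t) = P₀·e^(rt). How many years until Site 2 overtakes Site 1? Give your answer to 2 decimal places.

t ≈ 4.08 years

1900·e^(0.0404t) = 856·e^(0.236t)
1900/856 = e^((0.236 − 0.0404)t) → ln(2.21963) = 0.1956·t
t = 0.79734 / 0.1956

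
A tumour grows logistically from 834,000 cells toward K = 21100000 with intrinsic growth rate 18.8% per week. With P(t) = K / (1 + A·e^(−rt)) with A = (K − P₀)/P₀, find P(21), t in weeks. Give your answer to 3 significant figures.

A = (21100000 − 834000)/834000 = 24.29976
P(21) = 21100000 / (1 + 24.29976·e^(−0.188·21)) = 21100000 / (1 + 24.29976·0.019293)
= 21100000 / 1.46882 ≈ 14365259.69

≈ 14,400,000 cells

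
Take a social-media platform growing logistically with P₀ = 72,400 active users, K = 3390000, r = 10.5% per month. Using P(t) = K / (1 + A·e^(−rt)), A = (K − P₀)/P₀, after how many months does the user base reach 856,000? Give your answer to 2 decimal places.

t ≈ 26.09 months

A = (3390000 − 72400)/72400 = 45.8232
856000 = 3390000/(1 + 45.8232·e^(−0.105t)) → 1 + 45.8232·e^(−0.105t) = 3.96028
e^(−0.105t) = 0.064602 → t = ln(15.47935)/0.105 = 2.73951/0.105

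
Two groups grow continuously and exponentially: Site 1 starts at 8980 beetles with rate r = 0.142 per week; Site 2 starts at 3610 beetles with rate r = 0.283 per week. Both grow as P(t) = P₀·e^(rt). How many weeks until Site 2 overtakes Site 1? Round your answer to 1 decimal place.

8980·e^(0.142t) = 3610·e^(0.283t)
8980/3610 = e^((0.283 − 0.142)t) → ln(2.48753) = 0.141·t
t = 0.91129 / 0.141

t ≈ 6.5 weeks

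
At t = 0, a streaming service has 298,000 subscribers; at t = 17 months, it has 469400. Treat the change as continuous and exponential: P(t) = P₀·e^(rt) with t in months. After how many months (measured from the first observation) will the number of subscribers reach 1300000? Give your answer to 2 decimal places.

t ≈ 55.11 months

r = ln(469400/298000) / 17 ≈ 0.026727 per month
t = ln(1300000/298000) / r = 1.47303 / 0.026727 ≈ 55.113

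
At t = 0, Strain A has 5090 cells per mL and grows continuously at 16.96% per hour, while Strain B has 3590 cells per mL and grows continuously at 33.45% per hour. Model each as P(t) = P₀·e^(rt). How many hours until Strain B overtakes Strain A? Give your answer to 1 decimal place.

t ≈ 2.1 hours

5090·e^(0.1696t) = 3590·e^(0.3345t)
5090/3590 = e^((0.3345 − 0.1696)t) → ln(1.41783) = 0.1649·t
t = 0.34913 / 0.1649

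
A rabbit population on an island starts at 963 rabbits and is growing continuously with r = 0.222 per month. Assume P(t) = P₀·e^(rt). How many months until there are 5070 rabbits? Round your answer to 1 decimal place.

5070 = 963 · e^(0.222·t)
t = ln(5070/963) / 0.222 = ln(5.2648) / 0.222 = 1.66104 / 0.222

t ≈ 7.5 months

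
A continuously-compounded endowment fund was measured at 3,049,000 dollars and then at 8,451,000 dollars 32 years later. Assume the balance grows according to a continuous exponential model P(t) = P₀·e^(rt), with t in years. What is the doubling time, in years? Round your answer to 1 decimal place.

r = ln(8451000/3049000) / 32 = ln(2.77173) / 32 ≈ 0.031858 per year
doubling time = ln 2 / |r| = 0.69315 / 0.031858

doubling time ≈ 21.8 years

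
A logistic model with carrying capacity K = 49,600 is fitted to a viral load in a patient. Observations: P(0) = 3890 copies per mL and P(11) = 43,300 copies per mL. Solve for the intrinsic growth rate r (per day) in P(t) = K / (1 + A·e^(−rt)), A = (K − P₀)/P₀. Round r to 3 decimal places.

r ≈ 0.399 per day

A = (49600 − 3890)/3890 = 11.75064
43300 = 49600/(1 + 11.75064·e^(−r·11)) → e^(−11r) = (1.1455 − 1)/11.75064 = 0.012382
r = −ln(0.012382)/11 = 4.39151/11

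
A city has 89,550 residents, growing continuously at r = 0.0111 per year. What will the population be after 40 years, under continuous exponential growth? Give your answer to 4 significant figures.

P(40) = 89550 · e^(0.0111·40) = 89550 · e^(0.444)
= 89550 · 1.55893 ≈ 139602.22

≈ 139,600 residents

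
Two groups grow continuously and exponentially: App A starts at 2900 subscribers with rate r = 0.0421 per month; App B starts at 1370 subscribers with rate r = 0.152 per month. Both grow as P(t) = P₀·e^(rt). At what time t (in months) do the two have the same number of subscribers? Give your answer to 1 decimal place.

2900·e^(0.0421t) = 1370·e^(0.152t)
2900/1370 = e^((0.152 − 0.0421)t) → ln(2.11679) = 0.1099·t
t = 0.7499 / 0.1099

t ≈ 6.8 months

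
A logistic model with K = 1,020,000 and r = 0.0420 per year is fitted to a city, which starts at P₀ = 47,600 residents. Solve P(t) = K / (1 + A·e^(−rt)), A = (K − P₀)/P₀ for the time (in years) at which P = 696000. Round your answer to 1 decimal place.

A = (1020000 − 47600)/47600 = 20.42857
696000 = 1020000/(1 + 20.42857·e^(−0.042t)) → 1 + 20.42857·e^(−0.042t) = 1.46552
e^(−0.042t) = 0.022788 → t = ln(43.8836)/0.042 = 3.78154/0.042

t ≈ 90.0 years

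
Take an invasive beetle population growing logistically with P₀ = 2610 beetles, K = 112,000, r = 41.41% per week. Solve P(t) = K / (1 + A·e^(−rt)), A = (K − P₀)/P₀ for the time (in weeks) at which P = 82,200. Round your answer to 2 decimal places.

t ≈ 11.47 weeks

A = (112000 − 2610)/2610 = 41.91188
82200 = 112000/(1 + 41.91188·e^(−0.4141t)) → 1 + 41.91188·e^(−0.4141t) = 1.36253
e^(−0.4141t) = 0.00865 → t = ln(115.60927)/0.4141 = 4.75022/0.4141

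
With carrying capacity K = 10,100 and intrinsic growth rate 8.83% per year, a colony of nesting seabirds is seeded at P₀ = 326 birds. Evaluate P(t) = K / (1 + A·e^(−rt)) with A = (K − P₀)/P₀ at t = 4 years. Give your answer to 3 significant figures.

≈ 458 birds

A = (10100 − 326)/326 = 29.9816
P(4) = 10100 / (1 + 29.9816·e^(−0.0883·4)) = 10100 / (1 + 29.9816·0.702437)
= 10100 / 22.06017 ≈ 457.84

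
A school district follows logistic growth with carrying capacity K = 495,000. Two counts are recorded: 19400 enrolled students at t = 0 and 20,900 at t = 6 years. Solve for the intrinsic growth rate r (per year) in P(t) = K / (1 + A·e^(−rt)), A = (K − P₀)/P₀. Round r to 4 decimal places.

r ≈ 0.0129 per year

A = (495000 − 19400)/19400 = 24.51546
20900 = 495000/(1 + 24.51546·e^(−r·6)) → e^(−6r) = (23.68421 − 1)/24.51546 = 0.925302
r = −ln(0.925302)/6 = 0.07763/6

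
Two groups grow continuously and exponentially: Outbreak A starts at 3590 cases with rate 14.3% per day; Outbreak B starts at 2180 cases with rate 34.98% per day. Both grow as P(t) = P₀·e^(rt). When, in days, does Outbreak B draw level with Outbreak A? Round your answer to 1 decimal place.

t ≈ 2.4 days

3590·e^(0.143t) = 2180·e^(0.3498t)
3590/2180 = e^((0.3498 − 0.143)t) → ln(1.64679) = 0.2068·t
t = 0.49883 / 0.2068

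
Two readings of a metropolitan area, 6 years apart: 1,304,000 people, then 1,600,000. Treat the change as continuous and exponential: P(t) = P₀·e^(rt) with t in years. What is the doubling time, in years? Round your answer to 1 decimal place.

doubling time ≈ 20.3 years

r = ln(1600000/1304000) / 6 = ln(1.22699) / 6 ≈ 0.034095 per year
doubling time = ln 2 / |r| = 0.69315 / 0.034095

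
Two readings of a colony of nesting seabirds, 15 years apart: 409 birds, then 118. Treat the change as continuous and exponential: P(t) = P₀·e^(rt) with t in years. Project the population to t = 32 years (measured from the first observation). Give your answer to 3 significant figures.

≈ 28.8 birds

r = ln(118/409) / 15 ≈ -0.082869 per year
P(32) = 409 · e^(-0.082869·32) = 409 · 0.07052 ≈ 28.84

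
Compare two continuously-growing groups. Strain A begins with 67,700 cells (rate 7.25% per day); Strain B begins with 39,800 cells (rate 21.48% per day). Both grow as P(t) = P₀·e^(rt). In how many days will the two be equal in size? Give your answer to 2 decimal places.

67700·e^(0.0725t) = 39800·e^(0.2148t)
67700/39800 = e^((0.2148 − 0.0725)t) → ln(1.70101) = 0.1423·t
t = 0.53122 / 0.1423

t ≈ 3.73 days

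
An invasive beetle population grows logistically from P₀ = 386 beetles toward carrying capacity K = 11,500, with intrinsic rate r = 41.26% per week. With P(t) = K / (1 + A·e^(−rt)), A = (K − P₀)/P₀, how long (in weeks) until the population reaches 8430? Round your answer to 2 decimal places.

t ≈ 10.59 weeks

A = (11500 − 386)/386 = 28.79275
8430 = 11500/(1 + 28.79275·e^(−0.4126t)) → 1 + 28.79275·e^(−0.4126t) = 1.36418
e^(−0.4126t) = 0.012648 → t = ln(79.06282)/0.4126 = 4.37024/0.4126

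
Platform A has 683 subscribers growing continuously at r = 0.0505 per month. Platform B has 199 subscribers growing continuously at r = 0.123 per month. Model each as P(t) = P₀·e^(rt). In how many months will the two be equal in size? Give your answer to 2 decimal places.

t ≈ 17.01 months

683·e^(0.0505t) = 199·e^(0.123t)
683/199 = e^((0.123 − 0.0505)t) → ln(3.43216) = 0.0725·t
t = 1.23319 / 0.0725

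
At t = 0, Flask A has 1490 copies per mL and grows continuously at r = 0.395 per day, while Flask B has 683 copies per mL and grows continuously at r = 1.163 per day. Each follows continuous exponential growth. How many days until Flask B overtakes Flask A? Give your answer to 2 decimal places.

1490·e^(0.395t) = 683·e^(1.163t)
1490/683 = e^((1.163 − 0.395)t) → ln(2.18155) = 0.768·t
t = 0.78004 / 0.768

t ≈ 1.02 days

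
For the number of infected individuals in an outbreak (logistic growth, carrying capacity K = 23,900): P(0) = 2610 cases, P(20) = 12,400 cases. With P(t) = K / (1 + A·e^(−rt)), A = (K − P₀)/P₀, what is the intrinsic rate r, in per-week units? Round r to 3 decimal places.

r ≈ 0.109 per week

A = (23900 − 2610)/2610 = 8.15709
12400 = 23900/(1 + 8.15709·e^(−r·20)) → e^(−20r) = (1.92742 − 1)/8.15709 = 0.113695
r = −ln(0.113695)/20 = 2.17424/20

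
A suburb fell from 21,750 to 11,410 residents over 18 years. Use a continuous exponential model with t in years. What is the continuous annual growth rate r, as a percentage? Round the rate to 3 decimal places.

11410 = 21750 · e^(r·18)
e^(18r) = 11410/21750 = 0.5246
r = ln(0.5246) / 18 = -0.64512 / 18

r ≈ -3.584% per year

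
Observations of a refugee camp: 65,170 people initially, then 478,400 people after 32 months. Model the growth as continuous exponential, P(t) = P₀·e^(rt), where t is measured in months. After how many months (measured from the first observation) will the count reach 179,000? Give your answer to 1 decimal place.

t ≈ 16.2 months

r = ln(478400/65170) / 32 ≈ 0.062295 per month
t = ln(179000/65170) / r = 1.01039 / 0.062295 ≈ 16.219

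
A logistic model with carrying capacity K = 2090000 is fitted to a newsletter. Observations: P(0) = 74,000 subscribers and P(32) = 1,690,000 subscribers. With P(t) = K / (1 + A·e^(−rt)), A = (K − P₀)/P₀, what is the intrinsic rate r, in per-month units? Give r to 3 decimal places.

A = (2090000 − 74000)/74000 = 27.24324
1690000 = 2090000/(1 + 27.24324·e^(−r·32)) → e^(−32r) = (1.23669 − 1)/27.24324 = 0.008688
r = −ln(0.008688)/32 = 4.74582/32

r ≈ 0.148 per month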